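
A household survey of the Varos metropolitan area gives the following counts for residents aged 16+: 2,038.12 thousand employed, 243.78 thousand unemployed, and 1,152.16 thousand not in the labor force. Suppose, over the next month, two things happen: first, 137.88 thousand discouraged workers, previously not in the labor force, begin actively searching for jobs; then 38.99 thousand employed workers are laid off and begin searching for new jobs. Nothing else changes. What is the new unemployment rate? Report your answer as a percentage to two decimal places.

Initially, labor force = 2,038.12 + 243.78 = 2,281.90 thousand, so u = 243.78/2,281.90 = 10.68%.
After the first change, unemployed and labor force both rise by 137.88 → E = 2,038.12, U = 381.66, labor force = 2,419.78 thousand.
After the second change, employed falls and unemployed rises by 38.99; labor force unchanged → E = 1,999.13, U = 420.65, labor force = 2,419.78 thousand.
New unemployment rate = 420.65 / 2,419.78 = 17.38%.

New unemployment rate ≈ 17.38%.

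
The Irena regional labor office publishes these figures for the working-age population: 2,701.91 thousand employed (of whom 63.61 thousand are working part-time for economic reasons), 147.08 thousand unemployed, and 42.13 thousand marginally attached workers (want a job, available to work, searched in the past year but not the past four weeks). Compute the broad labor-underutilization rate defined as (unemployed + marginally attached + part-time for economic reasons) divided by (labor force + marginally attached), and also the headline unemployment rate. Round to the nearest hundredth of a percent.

Broad underutilization rate ≈ 8.74%; headline unemployment rate ≈ 5.16%.

Labor force = 2,701.91 + 147.08 = 2,848.99 thousand.
Numerator = 147.08 + 42.13 + 63.61 = 252.82 thousand.
Denominator = 2,848.99 + 42.13 = 2,891.12 thousand.
Broad rate = 252.82 / 2,891.12 = 8.74%.
Headline unemployment rate = 147.08 / 2,848.99 = 5.16%.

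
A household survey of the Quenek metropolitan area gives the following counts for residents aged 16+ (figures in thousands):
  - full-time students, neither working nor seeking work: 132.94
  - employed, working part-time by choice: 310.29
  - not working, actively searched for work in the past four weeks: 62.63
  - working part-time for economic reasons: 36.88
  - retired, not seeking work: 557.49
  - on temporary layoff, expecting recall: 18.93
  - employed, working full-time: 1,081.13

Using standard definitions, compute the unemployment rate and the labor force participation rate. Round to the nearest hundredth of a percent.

Unemployment rate ≈ 5.40%; labor force participation rate ≈ 68.62%.

Employed = 310.29 + 36.88 + 1,081.13 = 1,428.30 thousand (anyone who worked, including part-time for economic reasons, counts as employed).
Unemployed = 62.63 + 18.93 = 81.56 thousand (jobless and actively searching, or on temporary layoff).
Labor force = 1,428.30 + 81.56 = 1,509.86 thousand.
Not in labor force = 132.94 + 557.49 = 690.43 thousand (those not working and not actively searching are outside the labor force).
Civilian working-age population = 1,509.86 + 690.43 = 2,200.29 thousand.
Unemployment rate = 81.56 / 1,509.86 = 5.40%.
Labor force participation rate = 1,509.86 / 2,200.29 = 68.62%.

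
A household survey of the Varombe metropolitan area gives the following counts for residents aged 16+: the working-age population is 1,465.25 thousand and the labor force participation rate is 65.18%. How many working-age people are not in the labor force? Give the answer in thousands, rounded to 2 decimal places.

About 510.20 thousand are not in the labor force.

Share not in the labor force = 1 − 0.6518 = 0.3482.
Not in labor force = 0.3482 × 1,465.25 ≈ 510.20 thousand.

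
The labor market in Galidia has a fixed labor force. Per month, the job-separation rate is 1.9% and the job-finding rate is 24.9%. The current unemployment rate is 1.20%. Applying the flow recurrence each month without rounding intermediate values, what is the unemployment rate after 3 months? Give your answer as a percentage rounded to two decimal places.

With a fixed labor force, u_{t+1} = u_t + s·(1−u_t) − f·u_t = u_t·(1−s−f) + s.
Here 1−s−f = 0.732 and s = 0.019.
u_1 = 0.012000 × 0.732 + 0.019 = 0.027784.
u_2 = 0.027784 × 0.732 + 0.019 = 0.039338.
u_3 = 0.039338 × 0.732 + 0.019 = 0.047795.

Unemployment rate after three months ≈ 4.78%.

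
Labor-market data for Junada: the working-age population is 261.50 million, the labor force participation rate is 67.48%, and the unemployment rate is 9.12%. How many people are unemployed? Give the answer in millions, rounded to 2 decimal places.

About 16.09 million are unemployed.

Labor force = 0.6748 × 261.50 = 176.46 million.
Unemployed = 0.0912 × 176.46 ≈ 16.09 million.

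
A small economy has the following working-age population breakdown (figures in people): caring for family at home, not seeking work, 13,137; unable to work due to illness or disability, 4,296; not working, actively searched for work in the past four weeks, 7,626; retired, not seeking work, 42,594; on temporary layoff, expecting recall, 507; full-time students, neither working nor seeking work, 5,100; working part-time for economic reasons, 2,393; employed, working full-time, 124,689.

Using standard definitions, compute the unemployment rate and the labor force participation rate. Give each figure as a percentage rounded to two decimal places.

Employed = 2,393 + 124,689 = 127,082 (anyone who worked, including part-time for economic reasons, counts as employed).
Unemployed = 7,626 + 507 = 8,133 (jobless and actively searching, or on temporary layoff).
Labor force = 127,082 + 8,133 = 135,215.
Not in labor force = 13,137 + 4,296 + 42,594 + 5,100 = 65,127 (those not working and not actively searching are outside the labor force).
Civilian working-age population = 135,215 + 65,127 = 200,342.
Unemployment rate = 8,133 / 135,215 = 6.01%.
Labor force participation rate = 135,215 / 200,342 = 67.49%.

Unemployment rate ≈ 6.01%; labor force participation rate ≈ 67.49%.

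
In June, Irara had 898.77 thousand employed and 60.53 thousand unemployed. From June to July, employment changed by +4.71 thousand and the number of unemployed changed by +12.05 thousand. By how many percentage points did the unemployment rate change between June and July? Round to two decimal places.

The unemployment rate changed by +1.13 percentage points.

June: labor force = 898.77 + 60.53 = 959.30; u = 60.53/959.30 = 6.31%.
July: labor force = 903.48 + 72.58 = 976.06; u = 72.58/976.06 = 7.44%.
Change = 7.44% − 6.31% = +1.13 pp.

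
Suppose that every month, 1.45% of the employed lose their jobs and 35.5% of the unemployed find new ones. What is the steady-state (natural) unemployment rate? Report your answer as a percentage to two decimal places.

At steady state the flows balance: s·E = f·U, so U/(E+U) = s/(s+f).
u* = 1.45 / (1.45 + 35.5) = 1.45 / 36.95 = 3.92%.

Steady-state unemployment rate ≈ 3.92%.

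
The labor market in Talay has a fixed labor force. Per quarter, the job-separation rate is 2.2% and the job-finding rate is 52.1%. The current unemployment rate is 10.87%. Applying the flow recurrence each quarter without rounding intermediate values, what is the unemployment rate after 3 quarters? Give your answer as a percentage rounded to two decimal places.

Unemployment rate after three quarters ≈ 4.70%.

With a fixed labor force, u_{t+1} = u_t + s·(1−u_t) − f·u_t = u_t·(1−s−f) + s.
Here 1−s−f = 0.457 and s = 0.022.
u_1 = 0.108700 × 0.457 + 0.022 = 0.071676.
u_2 = 0.071676 × 0.457 + 0.022 = 0.054756.
u_3 = 0.054756 × 0.457 + 0.022 = 0.047023.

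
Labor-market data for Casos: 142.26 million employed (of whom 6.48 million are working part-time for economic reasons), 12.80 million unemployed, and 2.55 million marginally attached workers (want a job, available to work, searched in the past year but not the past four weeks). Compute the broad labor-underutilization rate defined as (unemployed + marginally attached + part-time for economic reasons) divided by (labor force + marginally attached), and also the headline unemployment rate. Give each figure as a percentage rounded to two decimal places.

Labor force = 142.26 + 12.80 = 155.06 million.
Numerator = 12.80 + 2.55 + 6.48 = 21.83 million.
Denominator = 155.06 + 2.55 = 157.61 million.
Broad rate = 21.83 / 157.61 = 13.85%.
Headline unemployment rate = 12.80 / 155.06 = 8.25%.

Broad underutilization rate ≈ 13.85%; headline unemployment rate ≈ 8.25%.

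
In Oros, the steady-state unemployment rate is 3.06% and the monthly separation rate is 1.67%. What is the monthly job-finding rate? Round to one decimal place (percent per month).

From u* = s/(s+f): f = s·(1−u)/u.
f = 1.67 × (1 − 0.0306) / 0.0306 = 1.6189 / 0.0306 ≈ 52.9% per month.

Job-finding rate ≈ 52.9% per month.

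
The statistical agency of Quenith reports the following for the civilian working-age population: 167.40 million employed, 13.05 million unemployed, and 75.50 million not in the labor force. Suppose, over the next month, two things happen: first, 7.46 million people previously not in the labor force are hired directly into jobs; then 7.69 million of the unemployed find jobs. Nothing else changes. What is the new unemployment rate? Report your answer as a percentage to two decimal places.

New unemployment rate ≈ 2.85%.

Initially, labor force = 167.40 + 13.05 = 180.45 million, so u = 13.05/180.45 = 7.23%.
After the first change, employed and labor force both rise by 7.46; unemployed unchanged → E = 174.86, U = 13.05, labor force = 187.91 million.
After the second change, unemployed falls and employed rises by 7.69; labor force unchanged → E = 182.55, U = 5.36, labor force = 187.91 million.
New unemployment rate = 5.36 / 187.91 = 2.85%.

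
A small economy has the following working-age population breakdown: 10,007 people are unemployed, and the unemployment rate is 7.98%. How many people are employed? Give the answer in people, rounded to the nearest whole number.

About 115,394 are employed.

Labor force = U / u = 10,007 / 0.0798 ≈ 125,401.
Employed = labor force − unemployed = 125,401 − 10,007 = 115,394.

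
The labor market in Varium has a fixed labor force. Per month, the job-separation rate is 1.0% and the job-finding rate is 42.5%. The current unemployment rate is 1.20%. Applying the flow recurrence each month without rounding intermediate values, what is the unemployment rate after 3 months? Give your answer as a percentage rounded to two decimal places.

With a fixed labor force, u_{t+1} = u_t + s·(1−u_t) − f·u_t = u_t·(1−s−f) + s.
Here 1−s−f = 0.565 and s = 0.010.
u_1 = 0.012000 × 0.565 + 0.010 = 0.016780.
u_2 = 0.016780 × 0.565 + 0.010 = 0.019481.
u_3 = 0.019481 × 0.565 + 0.010 = 0.021007.

Unemployment rate after three months ≈ 2.10%.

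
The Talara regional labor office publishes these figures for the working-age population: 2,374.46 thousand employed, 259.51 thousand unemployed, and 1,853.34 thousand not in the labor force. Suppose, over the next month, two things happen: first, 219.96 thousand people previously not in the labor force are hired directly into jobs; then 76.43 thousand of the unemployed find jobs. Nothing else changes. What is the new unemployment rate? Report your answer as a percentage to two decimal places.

New unemployment rate ≈ 6.42%.

Initially, labor force = 2,374.46 + 259.51 = 2,633.97 thousand, so u = 259.51/2,633.97 = 9.85%.
After the first change, employed and labor force both rise by 219.96; unemployed unchanged → E = 2,594.42, U = 259.51, labor force = 2,853.93 thousand.
After the second change, unemployed falls and employed rises by 76.43; labor force unchanged → E = 2,670.85, U = 183.08, labor force = 2,853.93 thousand.
New unemployment rate = 183.08 / 2,853.93 = 6.42%.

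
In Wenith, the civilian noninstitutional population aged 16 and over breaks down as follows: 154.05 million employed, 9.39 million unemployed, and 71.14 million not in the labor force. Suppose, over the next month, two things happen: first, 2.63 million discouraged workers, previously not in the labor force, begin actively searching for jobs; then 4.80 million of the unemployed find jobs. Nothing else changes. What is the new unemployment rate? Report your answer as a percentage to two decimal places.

Initially, labor force = 154.05 + 9.39 = 163.44 million, so u = 9.39/163.44 = 5.75%.
After the first change, unemployed and labor force both rise by 2.63 → E = 154.05, U = 12.02, labor force = 166.07 million.
After the second change, unemployed falls and employed rises by 4.80; labor force unchanged → E = 158.85, U = 7.22, labor force = 166.07 million.
New unemployment rate = 7.22 / 166.07 = 4.35%.

New unemployment rate ≈ 4.35%.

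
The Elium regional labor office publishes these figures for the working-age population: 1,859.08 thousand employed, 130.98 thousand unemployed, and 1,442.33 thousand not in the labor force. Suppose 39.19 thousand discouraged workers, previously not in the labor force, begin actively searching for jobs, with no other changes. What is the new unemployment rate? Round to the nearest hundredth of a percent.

Initially, labor force = 1,859.08 + 130.98 = 1,990.06 thousand, so u = 130.98/1,990.06 = 6.58%.
After the change, unemployed and labor force both rise by 39.19 → E = 1,859.08, U = 170.17, labor force = 2,029.25 thousand.
New unemployment rate = 170.17 / 2,029.25 = 8.39%.

New unemployment rate ≈ 8.39%.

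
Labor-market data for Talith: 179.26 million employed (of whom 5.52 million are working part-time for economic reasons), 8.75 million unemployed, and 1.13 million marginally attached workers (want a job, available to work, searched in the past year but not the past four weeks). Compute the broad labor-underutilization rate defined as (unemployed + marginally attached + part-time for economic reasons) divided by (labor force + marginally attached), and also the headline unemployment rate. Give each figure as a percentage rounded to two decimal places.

Labor force = 179.26 + 8.75 = 188.01 million.
Numerator = 8.75 + 1.13 + 5.52 = 15.40 million.
Denominator = 188.01 + 1.13 = 189.14 million.
Broad rate = 15.40 / 189.14 = 8.14%.
Headline unemployment rate = 8.75 / 188.01 = 4.65%.

Broad underutilization rate ≈ 8.14%; headline unemployment rate ≈ 4.65%.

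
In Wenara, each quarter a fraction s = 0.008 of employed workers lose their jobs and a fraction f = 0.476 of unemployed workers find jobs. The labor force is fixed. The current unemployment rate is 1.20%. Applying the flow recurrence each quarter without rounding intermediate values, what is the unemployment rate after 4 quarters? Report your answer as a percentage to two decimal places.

With a fixed labor force, u_{t+1} = u_t + s·(1−u_t) − f·u_t = u_t·(1−s−f) + s.
Here 1−s−f = 0.516 and s = 0.008.
u_1 = 0.012000 × 0.516 + 0.008 = 0.014192.
u_2 = 0.014192 × 0.516 + 0.008 = 0.015323.
u_3 = 0.015323 × 0.516 + 0.008 = 0.015907.
u_4 = 0.015907 × 0.516 + 0.008 = 0.016208.

Unemployment rate after four quarters ≈ 1.62%.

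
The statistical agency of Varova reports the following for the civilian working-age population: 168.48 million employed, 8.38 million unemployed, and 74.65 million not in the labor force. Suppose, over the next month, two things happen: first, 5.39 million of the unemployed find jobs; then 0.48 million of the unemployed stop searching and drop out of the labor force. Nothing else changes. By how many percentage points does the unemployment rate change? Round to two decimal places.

The unemployment rate changes by −3.32 percentage points.

Initially, labor force = 168.48 + 8.38 = 176.86 million, so u = 8.38/176.86 = 4.74%.
After the first change, unemployed falls and employed rises by 5.39; labor force unchanged → E = 173.87, U = 2.99, labor force = 176.86 million.
After the second change, unemployed and labor force both fall by 0.48 → E = 173.87, U = 2.51, labor force = 176.38 million.
New unemployment rate = 2.51 / 176.38 = 1.42%.
Change = 1.42% − 4.74% = −3.32 percentage points.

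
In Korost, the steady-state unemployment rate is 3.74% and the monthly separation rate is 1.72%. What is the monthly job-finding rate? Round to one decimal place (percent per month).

From u* = s/(s+f): f = s·(1−u)/u.
f = 1.72 × (1 − 0.0374) / 0.0374 = 1.6557 / 0.0374 ≈ 44.3% per month.

Job-finding rate ≈ 44.3% per month.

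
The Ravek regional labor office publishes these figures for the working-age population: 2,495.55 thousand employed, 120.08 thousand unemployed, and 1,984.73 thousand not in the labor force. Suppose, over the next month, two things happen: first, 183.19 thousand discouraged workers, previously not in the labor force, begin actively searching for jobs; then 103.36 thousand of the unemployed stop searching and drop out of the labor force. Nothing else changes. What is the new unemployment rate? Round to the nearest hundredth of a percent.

Initially, labor force = 2,495.55 + 120.08 = 2,615.63 thousand, so u = 120.08/2,615.63 = 4.59%.
After the first change, unemployed and labor force both rise by 183.19 → E = 2,495.55, U = 303.27, labor force = 2,798.82 thousand.
After the second change, unemployed and labor force both fall by 103.36 → E = 2,495.55, U = 199.91, labor force = 2,695.46 thousand.
New unemployment rate = 199.91 / 2,695.46 = 7.42%.

New unemployment rate ≈ 7.42%.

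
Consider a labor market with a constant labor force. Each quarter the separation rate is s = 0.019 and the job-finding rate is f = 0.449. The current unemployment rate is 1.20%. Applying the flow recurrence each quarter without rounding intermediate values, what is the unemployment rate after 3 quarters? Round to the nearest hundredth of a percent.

With a fixed labor force, u_{t+1} = u_t + s·(1−u_t) − f·u_t = u_t·(1−s−f) + s.
Here 1−s−f = 0.532 and s = 0.019.
u_1 = 0.012000 × 0.532 + 0.019 = 0.025384.
u_2 = 0.025384 × 0.532 + 0.019 = 0.032504.
u_3 = 0.032504 × 0.532 + 0.019 = 0.036292.

Unemployment rate after three quarters ≈ 3.63%.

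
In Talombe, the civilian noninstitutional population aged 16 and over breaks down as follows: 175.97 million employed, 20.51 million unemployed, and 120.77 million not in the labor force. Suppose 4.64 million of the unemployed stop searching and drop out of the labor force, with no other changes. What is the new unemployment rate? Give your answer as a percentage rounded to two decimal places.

Initially, labor force = 175.97 + 20.51 = 196.48 million, so u = 20.51/196.48 = 10.44%.
After the change, unemployed and labor force both fall by 4.64 → E = 175.97, U = 15.87, labor force = 191.84 million.
New unemployment rate = 15.87 / 191.84 = 8.27%.

New unemployment rate ≈ 8.27%.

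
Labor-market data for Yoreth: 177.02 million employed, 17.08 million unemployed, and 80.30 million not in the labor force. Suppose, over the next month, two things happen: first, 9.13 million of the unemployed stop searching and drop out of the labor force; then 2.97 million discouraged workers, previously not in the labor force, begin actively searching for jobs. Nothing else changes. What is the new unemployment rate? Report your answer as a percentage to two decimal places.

New unemployment rate ≈ 5.81%.

Initially, labor force = 177.02 + 17.08 = 194.10 million, so u = 17.08/194.10 = 8.80%.
After the first change, unemployed and labor force both fall by 9.13 → E = 177.02, U = 7.95, labor force = 184.97 million.
After the second change, unemployed and labor force both rise by 2.97 → E = 177.02, U = 10.92, labor force = 187.94 million.
New unemployment rate = 10.92 / 187.94 = 5.81%.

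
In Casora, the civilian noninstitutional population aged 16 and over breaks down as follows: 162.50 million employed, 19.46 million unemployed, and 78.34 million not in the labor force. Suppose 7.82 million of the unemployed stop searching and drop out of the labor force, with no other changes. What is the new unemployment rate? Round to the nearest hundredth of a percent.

Initially, labor force = 162.50 + 19.46 = 181.96 million, so u = 19.46/181.96 = 10.69%.
After the change, unemployed and labor force both fall by 7.82 → E = 162.50, U = 11.64, labor force = 174.14 million.
New unemployment rate = 11.64 / 174.14 = 6.68%.

New unemployment rate ≈ 6.68%.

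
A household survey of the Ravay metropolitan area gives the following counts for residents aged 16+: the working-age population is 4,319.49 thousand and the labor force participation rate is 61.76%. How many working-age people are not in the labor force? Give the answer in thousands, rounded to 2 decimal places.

About 1,651.77 thousand are not in the labor force.

Share not in the labor force = 1 − 0.6176 = 0.3824.
Not in labor force = 0.3824 × 4,319.49 ≈ 1,651.77 thousand.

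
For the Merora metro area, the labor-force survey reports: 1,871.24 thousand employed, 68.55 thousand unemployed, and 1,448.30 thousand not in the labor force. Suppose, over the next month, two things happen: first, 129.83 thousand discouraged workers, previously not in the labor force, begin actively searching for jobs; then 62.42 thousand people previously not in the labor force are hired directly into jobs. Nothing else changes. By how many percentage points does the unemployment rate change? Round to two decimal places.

Initially, labor force = 1,871.24 + 68.55 = 1,939.79 thousand, so u = 68.55/1,939.79 = 3.53%.
After the first change, unemployed and labor force both rise by 129.83 → E = 1,871.24, U = 198.38, labor force = 2,069.62 thousand.
After the second change, employed and labor force both rise by 62.42; unemployed unchanged → E = 1,933.66, U = 198.38, labor force = 2,132.04 thousand.
New unemployment rate = 198.38 / 2,132.04 = 9.30%.
Change = 9.30% − 3.53% = +5.77 percentage points.

The unemployment rate changes by +5.77 percentage points.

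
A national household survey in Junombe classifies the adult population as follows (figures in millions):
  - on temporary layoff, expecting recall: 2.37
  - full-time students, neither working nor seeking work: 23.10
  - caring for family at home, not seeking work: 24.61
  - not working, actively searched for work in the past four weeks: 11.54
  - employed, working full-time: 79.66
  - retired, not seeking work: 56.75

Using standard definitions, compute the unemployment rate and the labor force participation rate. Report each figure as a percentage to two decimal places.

Employed = 79.66 million.
Unemployed = 2.37 + 11.54 = 13.91 million (jobless and actively searching, or on temporary layoff).
Labor force = 79.66 + 13.91 = 93.57 million.
Not in labor force = 23.10 + 24.61 + 56.75 = 104.46 million (those not working and not actively searching are outside the labor force).
Civilian working-age population = 93.57 + 104.46 = 198.03 million.
Unemployment rate = 13.91 / 93.57 = 14.87%.
Labor force participation rate = 93.57 / 198.03 = 47.25%.

Unemployment rate ≈ 14.87%; labor force participation rate ≈ 47.25%.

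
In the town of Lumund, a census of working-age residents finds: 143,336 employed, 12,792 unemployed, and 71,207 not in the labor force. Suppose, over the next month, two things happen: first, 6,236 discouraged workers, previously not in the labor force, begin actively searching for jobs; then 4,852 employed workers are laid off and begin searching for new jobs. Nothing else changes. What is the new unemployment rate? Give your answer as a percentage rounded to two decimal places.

New unemployment rate ≈ 14.71%.

Initially, labor force = 143,336 + 12,792 = 156,128, so u = 12,792/156,128 = 8.19%.
After the first change, unemployed and labor force both rise by 6,236 → E = 143,336, U = 19,028, labor force = 162,364.
After the second change, employed falls and unemployed rises by 4,852; labor force unchanged → E = 138,484, U = 23,880, labor force = 162,364.
New unemployment rate = 23,880 / 162,364 = 14.71%.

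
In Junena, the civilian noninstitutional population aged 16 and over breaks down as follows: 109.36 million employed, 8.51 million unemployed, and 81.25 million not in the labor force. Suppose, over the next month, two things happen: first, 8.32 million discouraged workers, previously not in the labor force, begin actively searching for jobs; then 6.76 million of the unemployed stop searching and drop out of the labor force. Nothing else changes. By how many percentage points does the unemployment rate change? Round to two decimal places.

The unemployment rate changes by +1.21 percentage points.

Initially, labor force = 109.36 + 8.51 = 117.87 million, so u = 8.51/117.87 = 7.22%.
After the first change, unemployed and labor force both rise by 8.32 → E = 109.36, U = 16.83, labor force = 126.19 million.
After the second change, unemployed and labor force both fall by 6.76 → E = 109.36, U = 10.07, labor force = 119.43 million.
New unemployment rate = 10.07 / 119.43 = 8.43%.
Change = 8.43% − 7.22% = +1.21 percentage points.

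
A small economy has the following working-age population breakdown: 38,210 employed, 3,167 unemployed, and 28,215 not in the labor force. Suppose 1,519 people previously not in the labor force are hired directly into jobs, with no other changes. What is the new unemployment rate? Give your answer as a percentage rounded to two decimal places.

New unemployment rate ≈ 7.38%.

Initially, labor force = 38,210 + 3,167 = 41,377, so u = 3,167/41,377 = 7.65%.
After the change, employed and labor force both rise by 1,519; unemployed unchanged → E = 39,729, U = 3,167, labor force = 42,896.
New unemployment rate = 3,167 / 42,896 = 7.38%.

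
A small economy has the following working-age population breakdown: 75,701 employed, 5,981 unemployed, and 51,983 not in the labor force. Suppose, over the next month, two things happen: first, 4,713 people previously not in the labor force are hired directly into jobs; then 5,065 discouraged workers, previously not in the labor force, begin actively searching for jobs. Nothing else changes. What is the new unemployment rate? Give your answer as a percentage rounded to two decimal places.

New unemployment rate ≈ 12.08%.

Initially, labor force = 75,701 + 5,981 = 81,682, so u = 5,981/81,682 = 7.32%.
After the first change, employed and labor force both rise by 4,713; unemployed unchanged → E = 80,414, U = 5,981, labor force = 86,395.
After the second change, unemployed and labor force both rise by 5,065 → E = 80,414, U = 11,046, labor force = 91,460.
New unemployment rate = 11,046 / 91,460 = 12.08%.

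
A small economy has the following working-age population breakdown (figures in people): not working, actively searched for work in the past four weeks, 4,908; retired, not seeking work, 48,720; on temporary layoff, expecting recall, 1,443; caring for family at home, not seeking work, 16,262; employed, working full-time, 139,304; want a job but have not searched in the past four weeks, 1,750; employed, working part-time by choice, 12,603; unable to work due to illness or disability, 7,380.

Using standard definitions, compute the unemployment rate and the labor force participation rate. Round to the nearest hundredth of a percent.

Unemployment rate ≈ 4.01%; labor force participation rate ≈ 68.11%.

Employed = 139,304 + 12,603 = 151,907.
Unemployed = 4,908 + 1,443 = 6,351 (jobless and actively searching, or on temporary layoff).
Labor force = 151,907 + 6,351 = 158,258.
Not in labor force = 48,720 + 16,262 + 1,750 + 7,380 = 74,112 (those not working and not actively searching are outside the labor force — including those who want a job but have given up searching).
Civilian working-age population = 158,258 + 74,112 = 232,370.
Unemployment rate = 6,351 / 158,258 = 4.01%.
Labor force participation rate = 158,258 / 232,370 = 68.11%.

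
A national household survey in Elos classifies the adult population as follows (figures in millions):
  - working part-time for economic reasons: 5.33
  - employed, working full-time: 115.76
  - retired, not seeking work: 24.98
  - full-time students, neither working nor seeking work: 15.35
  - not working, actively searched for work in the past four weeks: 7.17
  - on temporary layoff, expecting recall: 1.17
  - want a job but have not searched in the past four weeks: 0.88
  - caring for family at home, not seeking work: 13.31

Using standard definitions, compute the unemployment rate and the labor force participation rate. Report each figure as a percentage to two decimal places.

Employed = 5.33 + 115.76 = 121.09 million (anyone who worked, including part-time for economic reasons, counts as employed).
Unemployed = 7.17 + 1.17 = 8.34 million (jobless and actively searching, or on temporary layoff).
Labor force = 121.09 + 8.34 = 129.43 million.
Not in labor force = 24.98 + 15.35 + 0.88 + 13.31 = 54.52 million (those not working and not actively searching are outside the labor force — including those who want a job but have given up searching).
Civilian working-age population = 129.43 + 54.52 = 183.95 million.
Unemployment rate = 8.34 / 129.43 = 6.44%.
Labor force participation rate = 129.43 / 183.95 = 70.36%.

Unemployment rate ≈ 6.44%; labor force participation rate ≈ 70.36%.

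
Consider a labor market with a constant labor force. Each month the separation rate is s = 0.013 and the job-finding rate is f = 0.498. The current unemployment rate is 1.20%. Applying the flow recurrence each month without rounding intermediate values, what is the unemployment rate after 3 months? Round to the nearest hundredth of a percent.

With a fixed labor force, u_{t+1} = u_t + s·(1−u_t) − f·u_t = u_t·(1−s−f) + s.
Here 1−s−f = 0.489 and s = 0.013.
u_1 = 0.012000 × 0.489 + 0.013 = 0.018868.
u_2 = 0.018868 × 0.489 + 0.013 = 0.022226.
u_3 = 0.022226 × 0.489 + 0.013 = 0.023869.

Unemployment rate after three months ≈ 2.39%.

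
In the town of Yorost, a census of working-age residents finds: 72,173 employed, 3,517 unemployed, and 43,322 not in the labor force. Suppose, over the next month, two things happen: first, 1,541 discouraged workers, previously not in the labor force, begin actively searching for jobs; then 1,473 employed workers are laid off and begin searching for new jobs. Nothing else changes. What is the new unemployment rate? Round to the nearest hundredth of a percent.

New unemployment rate ≈ 8.46%.

Initially, labor force = 72,173 + 3,517 = 75,690, so u = 3,517/75,690 = 4.65%.
After the first change, unemployed and labor force both rise by 1,541 → E = 72,173, U = 5,058, labor force = 77,231.
After the second change, employed falls and unemployed rises by 1,473; labor force unchanged → E = 70,700, U = 6,531, labor force = 77,231.
New unemployment rate = 6,531 / 77,231 = 8.46%.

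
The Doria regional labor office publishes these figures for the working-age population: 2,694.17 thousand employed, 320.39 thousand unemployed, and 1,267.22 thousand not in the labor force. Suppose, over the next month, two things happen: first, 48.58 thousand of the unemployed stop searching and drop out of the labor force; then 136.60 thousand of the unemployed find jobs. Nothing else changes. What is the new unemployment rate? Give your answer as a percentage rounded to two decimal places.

Initially, labor force = 2,694.17 + 320.39 = 3,014.56 thousand, so u = 320.39/3,014.56 = 10.63%.
After the first change, unemployed and labor force both fall by 48.58 → E = 2,694.17, U = 271.81, labor force = 2,965.98 thousand.
After the second change, unemployed falls and employed rises by 136.60; labor force unchanged → E = 2,830.77, U = 135.21, labor force = 2,965.98 thousand.
New unemployment rate = 135.21 / 2,965.98 = 4.56%.

New unemployment rate ≈ 4.56%.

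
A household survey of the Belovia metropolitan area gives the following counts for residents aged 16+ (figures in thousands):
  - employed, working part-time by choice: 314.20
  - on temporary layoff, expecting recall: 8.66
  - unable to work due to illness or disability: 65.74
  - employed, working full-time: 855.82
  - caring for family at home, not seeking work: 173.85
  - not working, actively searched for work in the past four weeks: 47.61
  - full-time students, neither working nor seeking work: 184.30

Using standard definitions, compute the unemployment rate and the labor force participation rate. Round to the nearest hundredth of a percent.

Employed = 314.20 + 855.82 = 1,170.02 thousand.
Unemployed = 8.66 + 47.61 = 56.27 thousand (jobless and actively searching, or on temporary layoff).
Labor force = 1,170.02 + 56.27 = 1,226.29 thousand.
Not in labor force = 65.74 + 173.85 + 184.30 = 423.89 thousand (those not working and not actively searching are outside the labor force).
Civilian working-age population = 1,226.29 + 423.89 = 1,650.18 thousand.
Unemployment rate = 56.27 / 1,226.29 = 4.59%.
Labor force participation rate = 1,226.29 / 1,650.18 = 74.31%.

Unemployment rate ≈ 4.59%; labor force participation rate ≈ 74.31%.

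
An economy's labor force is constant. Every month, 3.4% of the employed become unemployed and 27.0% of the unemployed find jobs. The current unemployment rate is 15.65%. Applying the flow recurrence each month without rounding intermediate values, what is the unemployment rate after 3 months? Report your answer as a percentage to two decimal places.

With a fixed labor force, u_{t+1} = u_t + s·(1−u_t) − f·u_t = u_t·(1−s−f) + s.
Here 1−s−f = 0.696 and s = 0.034.
u_1 = 0.156500 × 0.696 + 0.034 = 0.142924.
u_2 = 0.142924 × 0.696 + 0.034 = 0.133475.
u_3 = 0.133475 × 0.696 + 0.034 = 0.126899.

Unemployment rate after three months ≈ 12.69%.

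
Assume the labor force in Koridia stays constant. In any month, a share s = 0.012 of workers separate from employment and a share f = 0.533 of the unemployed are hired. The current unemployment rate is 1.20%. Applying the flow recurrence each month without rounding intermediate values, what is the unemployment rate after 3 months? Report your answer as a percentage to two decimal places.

Unemployment rate after three months ≈ 2.11%.

With a fixed labor force, u_{t+1} = u_t + s·(1−u_t) − f·u_t = u_t·(1−s−f) + s.
Here 1−s−f = 0.455 and s = 0.012.
u_1 = 0.012000 × 0.455 + 0.012 = 0.017460.
u_2 = 0.017460 × 0.455 + 0.012 = 0.019944.
u_3 = 0.019944 × 0.455 + 0.012 = 0.021075.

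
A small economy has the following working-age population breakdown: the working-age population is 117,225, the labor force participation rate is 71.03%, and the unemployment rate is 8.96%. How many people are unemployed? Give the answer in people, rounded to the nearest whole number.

About 7,461 are unemployed.

Labor force = 0.7103 × 117,225 = 83,265.
Unemployed = 0.0896 × 83,265 ≈ 7,461.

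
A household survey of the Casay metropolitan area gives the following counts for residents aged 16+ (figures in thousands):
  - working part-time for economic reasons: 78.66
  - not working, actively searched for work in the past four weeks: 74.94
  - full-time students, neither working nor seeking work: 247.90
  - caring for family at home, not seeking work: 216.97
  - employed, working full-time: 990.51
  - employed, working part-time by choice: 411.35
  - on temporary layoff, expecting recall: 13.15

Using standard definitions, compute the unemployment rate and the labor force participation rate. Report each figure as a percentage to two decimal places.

Employed = 78.66 + 990.51 + 411.35 = 1,480.52 thousand (anyone who worked, including part-time for economic reasons, counts as employed).
Unemployed = 74.94 + 13.15 = 88.09 thousand (jobless and actively searching, or on temporary layoff).
Labor force = 1,480.52 + 88.09 = 1,568.61 thousand.
Not in labor force = 247.90 + 216.97 = 464.87 thousand (those not working and not actively searching are outside the labor force).
Civilian working-age population = 1,568.61 + 464.87 = 2,033.48 thousand.
Unemployment rate = 88.09 / 1,568.61 = 5.62%.
Labor force participation rate = 1,568.61 / 2,033.48 = 77.14%.

Unemployment rate ≈ 5.62%; labor force participation rate ≈ 77.14%.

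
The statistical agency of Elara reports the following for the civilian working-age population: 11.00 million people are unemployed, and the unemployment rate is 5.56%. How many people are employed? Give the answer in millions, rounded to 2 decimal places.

Labor force = U / u = 11.00 / 0.0556 ≈ 197.84 million.
Employed = labor force − unemployed = 197.84 − 11.00 = 186.84 million.

About 186.84 million are employed.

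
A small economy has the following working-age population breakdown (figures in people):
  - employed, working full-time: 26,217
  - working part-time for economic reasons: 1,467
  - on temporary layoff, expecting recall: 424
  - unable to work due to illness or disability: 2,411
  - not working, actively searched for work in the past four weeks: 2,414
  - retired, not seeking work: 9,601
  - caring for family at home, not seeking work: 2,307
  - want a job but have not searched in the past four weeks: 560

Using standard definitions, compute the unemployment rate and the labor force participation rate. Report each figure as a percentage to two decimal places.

Employed = 26,217 + 1,467 = 27,684 (anyone who worked, including part-time for economic reasons, counts as employed).
Unemployed = 424 + 2,414 = 2,838 (jobless and actively searching, or on temporary layoff).
Labor force = 27,684 + 2,838 = 30,522.
Not in labor force = 2,411 + 9,601 + 2,307 + 560 = 14,879 (those not working and not actively searching are outside the labor force — including those who want a job but have given up searching).
Civilian working-age population = 30,522 + 14,879 = 45,401.
Unemployment rate = 2,838 / 30,522 = 9.30%.
Labor force participation rate = 30,522 / 45,401 = 67.23%.

Unemployment rate ≈ 9.30%; labor force participation rate ≈ 67.23%.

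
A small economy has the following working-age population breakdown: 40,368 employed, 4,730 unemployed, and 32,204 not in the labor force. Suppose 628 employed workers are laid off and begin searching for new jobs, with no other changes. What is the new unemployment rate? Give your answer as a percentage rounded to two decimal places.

Initially, labor force = 40,368 + 4,730 = 45,098, so u = 4,730/45,098 = 10.49%.
After the change, employed falls and unemployed rises by 628; labor force unchanged → E = 39,740, U = 5,358, labor force = 45,098.
New unemployment rate = 5,358 / 45,098 = 11.88%.

New unemployment rate ≈ 11.88%.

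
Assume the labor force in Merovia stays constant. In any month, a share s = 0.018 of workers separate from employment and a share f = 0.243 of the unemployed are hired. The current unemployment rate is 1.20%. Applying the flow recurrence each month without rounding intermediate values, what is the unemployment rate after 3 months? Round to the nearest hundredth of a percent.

With a fixed labor force, u_{t+1} = u_t + s·(1−u_t) − f·u_t = u_t·(1−s−f) + s.
Here 1−s−f = 0.739 and s = 0.018.
u_1 = 0.012000 × 0.739 + 0.018 = 0.026868.
u_2 = 0.026868 × 0.739 + 0.018 = 0.037855.
u_3 = 0.037855 × 0.739 + 0.018 = 0.045975.

Unemployment rate after three months ≈ 4.60%.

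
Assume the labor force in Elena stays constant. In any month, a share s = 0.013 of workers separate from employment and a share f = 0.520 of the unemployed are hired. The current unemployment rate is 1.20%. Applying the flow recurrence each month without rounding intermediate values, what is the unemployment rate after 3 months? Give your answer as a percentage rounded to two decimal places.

Unemployment rate after three months ≈ 2.31%.

With a fixed labor force, u_{t+1} = u_t + s·(1−u_t) − f·u_t = u_t·(1−s−f) + s.
Here 1−s−f = 0.467 and s = 0.013.
u_1 = 0.012000 × 0.467 + 0.013 = 0.018604.
u_2 = 0.018604 × 0.467 + 0.013 = 0.021688.
u_3 = 0.021688 × 0.467 + 0.013 = 0.023128.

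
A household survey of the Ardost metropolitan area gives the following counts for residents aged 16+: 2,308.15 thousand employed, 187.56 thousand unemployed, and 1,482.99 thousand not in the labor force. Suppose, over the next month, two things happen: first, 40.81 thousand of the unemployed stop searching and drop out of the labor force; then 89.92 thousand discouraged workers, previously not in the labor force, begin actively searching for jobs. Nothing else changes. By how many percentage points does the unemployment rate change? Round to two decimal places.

The unemployment rate changes by +1.78 percentage points.

Initially, labor force = 2,308.15 + 187.56 = 2,495.71 thousand, so u = 187.56/2,495.71 = 7.52%.
After the first change, unemployed and labor force both fall by 40.81 → E = 2,308.15, U = 146.75, labor force = 2,454.90 thousand.
After the second change, unemployed and labor force both rise by 89.92 → E = 2,308.15, U = 236.67, labor force = 2,544.82 thousand.
New unemployment rate = 236.67 / 2,544.82 = 9.30%.
Change = 9.30% − 7.52% = +1.78 percentage points.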